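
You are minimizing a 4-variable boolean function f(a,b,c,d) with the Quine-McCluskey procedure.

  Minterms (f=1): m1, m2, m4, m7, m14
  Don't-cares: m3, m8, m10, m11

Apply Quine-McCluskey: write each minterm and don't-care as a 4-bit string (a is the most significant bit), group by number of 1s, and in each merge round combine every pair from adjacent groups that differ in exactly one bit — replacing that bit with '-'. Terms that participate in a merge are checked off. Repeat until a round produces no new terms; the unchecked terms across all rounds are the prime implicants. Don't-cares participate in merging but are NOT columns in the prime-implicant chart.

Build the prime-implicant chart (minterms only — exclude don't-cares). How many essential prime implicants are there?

Round 0: 0001✓ 0010✓ 0011✓ 0100 0111✓ 1000✓ 1010✓ 1011✓ 1110✓
Round 1: -010✓ -011✓ 0-11 00-1 001-✓ 1-10 10-0 101-✓
Round 2: -01-
PIs = {-01-, 0-11, 00-1, 0100, 1-10, 10-0}
Coverage chart:
  m1: 00-1 ←essential
  m2: -01- ←essential
  m4: 0100 ←essential
  m7: 0-11 ←essential
  m14: 1-10 ←essential
Essential: -01-, 0-11, 00-1, 0100, 1-10

5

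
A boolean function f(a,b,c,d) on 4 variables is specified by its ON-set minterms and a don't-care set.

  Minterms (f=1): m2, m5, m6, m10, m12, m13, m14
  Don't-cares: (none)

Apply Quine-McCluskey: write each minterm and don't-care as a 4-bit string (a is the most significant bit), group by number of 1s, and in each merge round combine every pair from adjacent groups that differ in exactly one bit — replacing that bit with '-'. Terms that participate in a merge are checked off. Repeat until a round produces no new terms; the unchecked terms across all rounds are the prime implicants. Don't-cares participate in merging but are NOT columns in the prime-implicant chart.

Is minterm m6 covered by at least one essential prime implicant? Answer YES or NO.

YES

size-2^0 implicants → 0010(✓)  0101(✓)  0110(✓)  1010(✓)  1100(✓)  1101(✓)  1110(✓)
size-2^1 implicants → -010(✓)  -101  -110(✓)  0-10(✓)  1-10(✓)  11-0  110-
size-2^2 implicants → --10
Unchecked terms (primes): --10, -101, 11-0, 110-
Minterm coverage:
  m2 ⊆ --10 [E]
  m5 ⊆ -101 [E]
  m6 ⊆ --10 [E]
  m10 ⊆ --10 [E]
  m12 ⊆ 11-0,110-
  m13 ⊆ -101,110-
  m14 ⊆ --10,11-0
E = {--10, -101}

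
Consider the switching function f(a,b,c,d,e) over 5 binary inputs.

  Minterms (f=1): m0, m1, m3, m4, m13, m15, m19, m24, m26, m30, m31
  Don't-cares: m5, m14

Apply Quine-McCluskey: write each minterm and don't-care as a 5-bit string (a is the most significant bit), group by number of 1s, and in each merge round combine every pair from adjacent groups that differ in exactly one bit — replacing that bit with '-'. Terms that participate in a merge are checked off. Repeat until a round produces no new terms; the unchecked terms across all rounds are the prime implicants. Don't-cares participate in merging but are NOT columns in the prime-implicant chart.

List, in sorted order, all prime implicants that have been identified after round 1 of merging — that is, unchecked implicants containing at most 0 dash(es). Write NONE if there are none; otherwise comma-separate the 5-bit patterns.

[col 0] 00000*, 00001*, 00011*, 00100*, 00101*, 01101*, 01110*, 01111*, 10011*, 11000*, 11010*, 11110*, 11111*
[col 1] -0011, -1110*, -1111*, 0-101, 00-00*, 00-01*, 000-1, 0000-*, 0010-*, 011-1, 0111-*, 11-10, 110-0, 1111-*
[col 2] -111-, 00-0-
Prime implicants: -0011, -111-, 0-101, 00-0-, 000-1, 011-1, 11-10, 110-0

NONE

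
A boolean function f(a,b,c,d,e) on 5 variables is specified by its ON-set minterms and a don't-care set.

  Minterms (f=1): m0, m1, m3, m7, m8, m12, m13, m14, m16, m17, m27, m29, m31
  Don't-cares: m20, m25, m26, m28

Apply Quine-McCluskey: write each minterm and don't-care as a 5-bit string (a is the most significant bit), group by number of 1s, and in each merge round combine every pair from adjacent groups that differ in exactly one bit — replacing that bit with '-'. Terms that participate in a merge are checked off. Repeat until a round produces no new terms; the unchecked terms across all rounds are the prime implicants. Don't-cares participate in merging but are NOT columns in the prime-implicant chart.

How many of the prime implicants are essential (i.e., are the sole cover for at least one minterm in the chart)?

[col 0] 00000*, 00001*, 00011*, 00111*, 01000*, 01100*, 01101*, 01110*, 10000*, 10001*, 10100*, 11001*, 11010*, 11011*, 11100*, 11101*, 11111*
[col 1] -0000*, -0001*, -1100*, -1101*, 0-000, 00-11, 000-1, 0000-*, 01-00, 011-0, 0110-*, 1-001, 1-100, 10-00, 1000-*, 11-01*, 11-11*, 110-1*, 1101-, 111-1*, 1110-*
[col 2] -000-, -110-, 11--1
Prime implicants: -000-, -110-, 0-000, 00-11, 000-1, 01-00, 011-0, 1-001, 1-100, 10-00, 11--1, 1101-
PI chart (minterm → PIs covering it):
  0 | -000-,0-000
  1 | -000-,000-1
  3 | 00-11,000-1
  7 | 00-11  (sole → essential)
  8 | 0-000,01-00
  12 | -110-,01-00,011-0
  13 | -110-  (sole → essential)
  14 | 011-0  (sole → essential)
  16 | -000-,10-00
  17 | -000-,1-001
  27 | 11--1,1101-
  29 | -110-,11--1
  31 | 11--1  (sole → essential)
Essential prime implicants: -110-, 00-11, 011-0, 11--1

4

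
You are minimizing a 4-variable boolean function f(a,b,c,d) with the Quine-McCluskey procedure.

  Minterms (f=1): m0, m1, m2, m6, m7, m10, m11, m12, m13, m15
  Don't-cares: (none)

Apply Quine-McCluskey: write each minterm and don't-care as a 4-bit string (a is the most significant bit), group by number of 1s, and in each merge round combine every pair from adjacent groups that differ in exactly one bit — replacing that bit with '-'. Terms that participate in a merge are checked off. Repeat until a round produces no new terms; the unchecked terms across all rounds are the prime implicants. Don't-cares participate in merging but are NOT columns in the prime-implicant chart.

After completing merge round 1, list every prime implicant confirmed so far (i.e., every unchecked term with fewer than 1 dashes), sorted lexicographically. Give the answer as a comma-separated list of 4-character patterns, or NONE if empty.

NONE

[col 0] 0000*, 0001*, 0010*, 0110*, 0111*, 1010*, 1011*, 1100*, 1101*, 1111*
[col 1] -010, -111, 0-10, 00-0, 000-, 011-, 1-11, 101-, 11-1, 110-
Prime implicants: -010, -111, 0-10, 00-0, 000-, 011-, 1-11, 101-, 11-1, 110-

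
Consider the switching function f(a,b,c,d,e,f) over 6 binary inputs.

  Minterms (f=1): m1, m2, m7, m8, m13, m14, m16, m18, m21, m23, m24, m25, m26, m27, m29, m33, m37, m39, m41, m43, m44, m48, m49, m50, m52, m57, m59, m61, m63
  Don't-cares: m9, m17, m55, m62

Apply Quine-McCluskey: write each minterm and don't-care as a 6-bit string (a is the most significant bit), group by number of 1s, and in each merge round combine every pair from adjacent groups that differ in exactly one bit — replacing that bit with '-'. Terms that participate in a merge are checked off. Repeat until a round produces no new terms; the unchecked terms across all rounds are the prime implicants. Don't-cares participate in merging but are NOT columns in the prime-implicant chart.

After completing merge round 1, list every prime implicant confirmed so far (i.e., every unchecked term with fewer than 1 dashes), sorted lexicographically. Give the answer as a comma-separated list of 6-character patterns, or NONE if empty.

001110, 101100

[col 0] 000001*, 000010*, 000111*, 001000*, 001001*, 001101*, 001110, 010000*, 010001*, 010010*, 010101*, 010111*, 011000*, 011001*, 011010*, 011011*, 011101*, 100001*, 100101*, 100111*, 101001*, 101011*, 101100, 110000*, 110001*, 110010*, 110100*, 110111*, 111001*, 111011*, 111101*, 111110*, 111111*
[col 1] -00001*, -00111*, -01001*, -10000*, -10001*, -10010*, -10111*, -11001*, -11011*, -11101*, 0-0001*, 0-0010, 0-0111*, 0-1000*, 0-1001*, 0-1101*, 00-001*, 001-01*, 00100-*, 01-000*, 01-001*, 01-010*, 01-101*, 010-01*, 0100-0*, 01000-*, 0101-1, 011-01*, 0110-0*, 0110-1*, 01100-*, 01101-*, 1-0001*, 1-0111*, 1-1001*, 1-1011*, 10-001*, 100-01, 1001-1, 1010-1*, 11-001*, 11-111, 110-00, 1100-0*, 11000-*, 111-01*, 111-11*, 1110-1*, 1111-1*, 11111-
[col 2] --0001*, --0111, --1001*, -0-001*, -1-001*, -100-0, -1000-, -11-01, -110-1, 0--001*, 0-1-01, 0-100-, 01--01, 01-0-0, 01-00-, 0110--, 1--001*, 1-10-1, 111--1
[col 3] ---001
Prime implicants: ---001, --0111, -100-0, -1000-, -11-01, -110-1, 0-0010, 0-1-01, 0-100-, 001110, 01--01, 01-0-0, 01-00-, 0101-1, 0110--, 1-10-1, 100-01, 1001-1, 101100, 11-111, 110-00, 111--1, 11111-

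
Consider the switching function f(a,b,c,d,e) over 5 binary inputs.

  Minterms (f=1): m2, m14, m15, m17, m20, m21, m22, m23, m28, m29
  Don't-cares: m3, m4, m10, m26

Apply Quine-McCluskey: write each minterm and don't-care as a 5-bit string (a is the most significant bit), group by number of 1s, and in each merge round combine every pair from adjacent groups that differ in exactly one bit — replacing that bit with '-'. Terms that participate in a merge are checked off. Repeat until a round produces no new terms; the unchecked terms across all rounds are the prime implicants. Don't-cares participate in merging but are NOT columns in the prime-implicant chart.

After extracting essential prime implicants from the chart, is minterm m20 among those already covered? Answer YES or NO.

YES

Round 0: 00010✓ 00011✓ 00100✓ 01010✓ 01110✓ 01111✓ 10001✓ 10100✓ 10101✓ 10110✓ 10111✓ 11010✓ 11100✓ 11101✓
Round 1: -0100 -1010 0-010 0001- 01-10 0111- 1-100✓ 1-101✓ 10-01 101-0✓ 101-1✓ 1010-✓ 1011-✓ 1110-✓
Round 2: 1-10- 101--
PIs = {-0100, -1010, 0-010, 0001-, 01-10, 0111-, 1-10-, 10-01, 101--}
Coverage chart:
  m2: 0-010,0001-
  m14: 01-10,0111-
  m15: 0111- ←essential
  m17: 10-01 ←essential
  m20: -0100,1-10-,101--
  m21: 1-10-,10-01,101--
  m22: 101-- ←essential
  m23: 101-- ←essential
  m28: 1-10- ←essential
  m29: 1-10- ←essential
Essential: 0111-, 1-10-, 10-01, 101--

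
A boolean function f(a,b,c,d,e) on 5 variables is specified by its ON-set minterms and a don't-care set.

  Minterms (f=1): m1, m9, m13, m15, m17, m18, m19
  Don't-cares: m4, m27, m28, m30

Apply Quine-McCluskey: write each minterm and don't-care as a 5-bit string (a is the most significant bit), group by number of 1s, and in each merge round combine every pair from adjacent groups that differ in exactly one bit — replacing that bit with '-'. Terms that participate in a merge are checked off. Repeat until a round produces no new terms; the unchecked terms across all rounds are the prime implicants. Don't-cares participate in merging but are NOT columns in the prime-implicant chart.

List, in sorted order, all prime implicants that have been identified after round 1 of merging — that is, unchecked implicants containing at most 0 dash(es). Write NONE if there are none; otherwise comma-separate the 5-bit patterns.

00100

Round 0: 00001✓ 00100 01001✓ 01101✓ 01111✓ 10001✓ 10010✓ 10011✓ 11011✓ 11100✓ 11110✓
Round 1: -0001 0-001 01-01 011-1 1-011 100-1 1001- 111-0
PIs = {-0001, 0-001, 00100, 01-01, 011-1, 1-011, 100-1, 1001-, 111-0}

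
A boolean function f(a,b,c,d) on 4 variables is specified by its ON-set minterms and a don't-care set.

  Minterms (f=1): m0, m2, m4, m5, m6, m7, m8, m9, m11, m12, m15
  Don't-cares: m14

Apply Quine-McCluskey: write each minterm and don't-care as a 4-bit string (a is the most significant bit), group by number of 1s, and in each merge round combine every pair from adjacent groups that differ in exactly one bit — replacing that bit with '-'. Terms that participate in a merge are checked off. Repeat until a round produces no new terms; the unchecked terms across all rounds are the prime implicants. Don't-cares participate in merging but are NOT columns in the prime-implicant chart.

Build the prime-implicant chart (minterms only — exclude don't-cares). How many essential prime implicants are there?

Round 0: 0000✓ 0010✓ 0100✓ 0101✓ 0110✓ 0111✓ 1000✓ 1001✓ 1011✓ 1100✓ 1110✓ 1111✓
Round 1: -000✓ -100✓ -110✓ -111✓ 0-00✓ 0-10✓ 00-0✓ 01-0✓ 01-1✓ 010-✓ 011-✓ 1-00✓ 1-11 10-1 100- 11-0✓ 111-✓
Round 2: --00 -1-0 -11- 0--0 01--
PIs = {--00, -1-0, -11-, 0--0, 01--, 1-11, 10-1, 100-}
Coverage chart:
  m0: --00,0--0
  m2: 0--0 ←essential
  m4: --00,-1-0,0--0,01--
  m5: 01-- ←essential
  m6: -1-0,-11-,0--0,01--
  m7: -11-,01--
  m8: --00,100-
  m9: 10-1,100-
  m11: 1-11,10-1
  m12: --00,-1-0
  m15: -11-,1-11
Essential: 0--0, 01--

2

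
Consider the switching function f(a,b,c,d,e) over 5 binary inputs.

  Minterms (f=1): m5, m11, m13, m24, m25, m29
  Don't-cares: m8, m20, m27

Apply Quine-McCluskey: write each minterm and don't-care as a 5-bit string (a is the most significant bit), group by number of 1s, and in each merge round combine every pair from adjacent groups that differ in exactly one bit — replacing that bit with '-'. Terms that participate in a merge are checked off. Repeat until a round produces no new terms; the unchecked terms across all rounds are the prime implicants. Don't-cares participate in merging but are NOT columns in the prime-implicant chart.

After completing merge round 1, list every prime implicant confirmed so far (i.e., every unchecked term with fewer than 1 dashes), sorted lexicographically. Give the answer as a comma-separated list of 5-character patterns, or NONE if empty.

Round 0: 00101✓ 01000✓ 01011✓ 01101✓ 10100 11000✓ 11001✓ 11011✓ 11101✓
Round 1: -1000 -1011 -1101 0-101 11-01 110-1 1100-
PIs = {-1000, -1011, -1101, 0-101, 10100, 11-01, 110-1, 1100-}

10100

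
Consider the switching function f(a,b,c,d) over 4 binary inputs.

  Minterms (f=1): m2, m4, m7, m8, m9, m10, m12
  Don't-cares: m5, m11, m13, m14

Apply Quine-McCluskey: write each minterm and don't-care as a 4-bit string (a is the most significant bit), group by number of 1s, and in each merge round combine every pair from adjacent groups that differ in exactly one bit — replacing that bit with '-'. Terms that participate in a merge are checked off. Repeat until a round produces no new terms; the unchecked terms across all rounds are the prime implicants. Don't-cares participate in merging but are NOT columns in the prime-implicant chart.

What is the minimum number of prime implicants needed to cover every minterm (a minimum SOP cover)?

4

[col 0] 0010*, 0100*, 0101*, 0111*, 1000*, 1001*, 1010*, 1011*, 1100*, 1101*, 1110*
[col 1] -010, -100*, -101*, 01-1, 010-*, 1-00*, 1-01*, 1-10*, 10-0*, 10-1*, 100-*, 101-*, 11-0*, 110-*
[col 2] -10-, 1--0, 1-0-, 10--
Prime implicants: -010, -10-, 01-1, 1--0, 1-0-, 10--
PI chart (minterm → PIs covering it):
  2 | -010  (sole → essential)
  4 | -10-  (sole → essential)
  7 | 01-1  (sole → essential)
  8 | 1--0,1-0-,10--
  9 | 1-0-,10--
  10 | -010,1--0,10--
  12 | -10-,1--0,1-0-
Essential prime implicants: -010, -10-, 01-1
Petrick residual → 1-0-
Minimum SOP uses 4 PIs: b'cd' + bc' + a'bd + ac'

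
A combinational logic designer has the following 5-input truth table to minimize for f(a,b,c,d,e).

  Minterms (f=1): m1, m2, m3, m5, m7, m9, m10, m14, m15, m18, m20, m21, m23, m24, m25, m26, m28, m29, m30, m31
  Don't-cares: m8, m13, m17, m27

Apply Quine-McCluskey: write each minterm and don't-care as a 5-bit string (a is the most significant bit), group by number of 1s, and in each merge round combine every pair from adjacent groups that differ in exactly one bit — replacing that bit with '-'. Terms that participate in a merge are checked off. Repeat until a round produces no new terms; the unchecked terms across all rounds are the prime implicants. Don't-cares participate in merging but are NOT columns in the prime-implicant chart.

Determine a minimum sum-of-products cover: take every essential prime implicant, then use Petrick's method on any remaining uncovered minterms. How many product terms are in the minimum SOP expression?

size-2^0 implicants → 00001(✓)  00010(✓)  00011(✓)  00101(✓)  00111(✓)  01000(✓)  01001(✓)  01010(✓)  01101(✓)  01110(✓)  01111(✓)  10001(✓)  10010(✓)  10100(✓)  10101(✓)  10111(✓)  11000(✓)  11001(✓)  11010(✓)  11011(✓)  11100(✓)  11101(✓)  11110(✓)  11111(✓)
size-2^1 implicants → -0001(✓)  -0010(✓)  -0101(✓)  -0111(✓)  -1000(✓)  -1001(✓)  -1010(✓)  -1101(✓)  -1110(✓)  -1111(✓)  0-001(✓)  0-010(✓)  0-101(✓)  0-111(✓)  00-01(✓)  00-11(✓)  000-1(✓)  0001-  001-1(✓)  01-01(✓)  01-10(✓)  010-0(✓)  0100-(✓)  011-1(✓)  0111-(✓)  1-001(✓)  1-010(✓)  1-100(✓)  1-101(✓)  1-111(✓)  10-01(✓)  101-1(✓)  1010-(✓)  11-00(✓)  11-01(✓)  11-10(✓)  11-11(✓)  110-0(✓)  110-1(✓)  1100-(✓)  1101-(✓)  111-0(✓)  111-1(✓)  1110-(✓)  1111-(✓)
size-2^2 implicants → --001(✓)  --010  --101(✓)  --111(✓)  -0-01(✓)  -01-1(✓)  -1-01(✓)  -1-10  -10-0  -100-  -11-1(✓)  -111-  0--01(✓)  0-1-1(✓)  00--1  1--01(✓)  1-1-1(✓)  1-10-  11--0(✓)  11--1(✓)  11-0-(✓)  11-1-(✓)  110--(✓)  111--(✓)
size-2^3 implicants → ---01  --1-1  11---
Unchecked terms (primes): ---01, --010, --1-1, -1-10, -10-0, -100-, -111-, 00--1, 0001-, 1-10-, 11---
Minterm coverage:
  m1 ⊆ ---01,00--1
  m2 ⊆ --010,0001-
  m3 ⊆ 00--1,0001-
  m5 ⊆ ---01,--1-1,00--1
  m7 ⊆ --1-1,00--1
  m9 ⊆ ---01,-100-
  m10 ⊆ --010,-1-10,-10-0
  m14 ⊆ -1-10,-111-
  m15 ⊆ --1-1,-111-
  m18 ⊆ --010 [E]
  m20 ⊆ 1-10- [E]
  m21 ⊆ ---01,--1-1,1-10-
  m23 ⊆ --1-1 [E]
  m24 ⊆ -10-0,-100-,11---
  m25 ⊆ ---01,-100-,11---
  m26 ⊆ --010,-1-10,-10-0,11---
  m28 ⊆ 1-10-,11---
  m29 ⊆ ---01,--1-1,1-10-,11---
  m30 ⊆ -1-10,-111-,11---
  m31 ⊆ --1-1,-111-,11---
E = {--010, --1-1, 1-10-}
Petrick residual → -1-10, -100-, 00--1
Cover = c'de' + ce + bde' + bc'd' + a'b'e + acd'  |cover|=6

6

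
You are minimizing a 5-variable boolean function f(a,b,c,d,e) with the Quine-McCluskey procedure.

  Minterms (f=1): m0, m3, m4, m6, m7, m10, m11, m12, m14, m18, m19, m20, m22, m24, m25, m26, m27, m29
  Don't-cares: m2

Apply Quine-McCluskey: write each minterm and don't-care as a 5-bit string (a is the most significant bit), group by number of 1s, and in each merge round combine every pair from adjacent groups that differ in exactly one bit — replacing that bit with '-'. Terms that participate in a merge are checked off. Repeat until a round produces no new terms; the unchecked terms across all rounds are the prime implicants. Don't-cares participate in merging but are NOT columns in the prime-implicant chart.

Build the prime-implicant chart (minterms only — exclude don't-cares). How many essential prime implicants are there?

7

[col 0] 00000*, 00010*, 00011*, 00100*, 00110*, 00111*, 01010*, 01011*, 01100*, 01110*, 10010*, 10011*, 10100*, 10110*, 11000*, 11001*, 11010*, 11011*, 11101*
[col 1] -0010*, -0011*, -0100*, -0110*, -1010*, -1011*, 0-010*, 0-011*, 0-100*, 0-110*, 00-00*, 00-10*, 00-11*, 000-0*, 0001-*, 001-0*, 0011-*, 01-10*, 0101-*, 011-0*, 1-010*, 1-011*, 10-10*, 1001-*, 101-0*, 11-01, 110-0*, 110-1*, 1100-*, 1101-*
[col 2] --010*, --011*, -0-10, -001-*, -01-0, -101-*, 0--10, 0-01-*, 0-1-0, 00--0, 00-1-, 1-01-*, 110--
[col 3] --01-
Prime implicants: --01-, -0-10, -01-0, 0--10, 0-1-0, 00--0, 00-1-, 11-01, 110--
PI chart (minterm → PIs covering it):
  0 | 00--0  (sole → essential)
  3 | --01-,00-1-
  4 | -01-0,0-1-0,00--0
  6 | -0-10,-01-0,0--10,0-1-0,00--0,00-1-
  7 | 00-1-  (sole → essential)
  10 | --01-,0--10
  11 | --01-  (sole → essential)
  12 | 0-1-0  (sole → essential)
  14 | 0--10,0-1-0
  18 | --01-,-0-10
  19 | --01-  (sole → essential)
  20 | -01-0  (sole → essential)
  22 | -0-10,-01-0
  24 | 110--  (sole → essential)
  25 | 11-01,110--
  26 | --01-,110--
  27 | --01-,110--
  29 | 11-01  (sole → essential)
Essential prime implicants: --01-, -01-0, 0-1-0, 00--0, 00-1-, 11-01, 110--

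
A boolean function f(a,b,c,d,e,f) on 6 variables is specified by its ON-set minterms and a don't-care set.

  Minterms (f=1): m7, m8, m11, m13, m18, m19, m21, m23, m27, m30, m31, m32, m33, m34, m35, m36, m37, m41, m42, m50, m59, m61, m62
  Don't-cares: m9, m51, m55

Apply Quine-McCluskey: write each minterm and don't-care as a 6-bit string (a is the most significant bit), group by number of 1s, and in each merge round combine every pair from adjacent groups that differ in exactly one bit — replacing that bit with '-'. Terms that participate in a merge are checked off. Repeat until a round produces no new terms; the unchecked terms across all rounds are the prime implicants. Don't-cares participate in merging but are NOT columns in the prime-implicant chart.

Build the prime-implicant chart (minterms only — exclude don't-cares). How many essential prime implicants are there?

size-2^0 implicants → 000111(✓)  001000(✓)  001001(✓)  001011(✓)  001101(✓)  010010(✓)  010011(✓)  010101(✓)  010111(✓)  011011(✓)  011110(✓)  011111(✓)  100000(✓)  100001(✓)  100010(✓)  100011(✓)  100100(✓)  100101(✓)  101001(✓)  101010(✓)  110010(✓)  110011(✓)  110111(✓)  111011(✓)  111101  111110(✓)
size-2^1 implicants → -01001  -10010(✓)  -10011(✓)  -10111(✓)  -11011(✓)  -11110  0-0111  0-1011  001-01  0010-1  00100-  01-011(✓)  01-111(✓)  010-11(✓)  01001-(✓)  0101-1  011-11(✓)  01111-  1-0010(✓)  1-0011(✓)  10-001  10-010  100-00(✓)  100-01(✓)  1000-0(✓)  1000-1(✓)  10000-(✓)  10001-(✓)  10010-(✓)  11-011(✓)  110-11(✓)  11001-(✓)
size-2^2 implicants → -1-011  -10-11  -1001-  01--11  1-001-  100-0-  1000--
Unchecked terms (primes): -01001, -1-011, -10-11, -1001-, -11110, 0-0111, 0-1011, 001-01, 0010-1, 00100-, 01--11, 0101-1, 01111-, 1-001-, 10-001, 10-010, 100-0-, 1000--, 111101
Minterm coverage:
  m7 ⊆ 0-0111 [E]
  m8 ⊆ 00100- [E]
  m11 ⊆ 0-1011,0010-1
  m13 ⊆ 001-01 [E]
  m18 ⊆ -1001- [E]
  m19 ⊆ -1-011,-10-11,-1001-,01--11
  m21 ⊆ 0101-1 [E]
  m23 ⊆ -10-11,0-0111,01--11,0101-1
  m27 ⊆ -1-011,0-1011,01--11
  m30 ⊆ -11110,01111-
  m31 ⊆ 01--11,01111-
  m32 ⊆ 100-0-,1000--
  m33 ⊆ 10-001,100-0-,1000--
  m34 ⊆ 1-001-,10-010,1000--
  m35 ⊆ 1-001-,1000--
  m36 ⊆ 100-0- [E]
  m37 ⊆ 100-0- [E]
  m41 ⊆ -01001,10-001
  m42 ⊆ 10-010 [E]
  m50 ⊆ -1001-,1-001-
  m59 ⊆ -1-011 [E]
  m61 ⊆ 111101 [E]
  m62 ⊆ -11110 [E]
E = {-1-011, -1001-, -11110, 0-0111, 001-01, 00100-, 0101-1, 10-010, 100-0-, 111101}

10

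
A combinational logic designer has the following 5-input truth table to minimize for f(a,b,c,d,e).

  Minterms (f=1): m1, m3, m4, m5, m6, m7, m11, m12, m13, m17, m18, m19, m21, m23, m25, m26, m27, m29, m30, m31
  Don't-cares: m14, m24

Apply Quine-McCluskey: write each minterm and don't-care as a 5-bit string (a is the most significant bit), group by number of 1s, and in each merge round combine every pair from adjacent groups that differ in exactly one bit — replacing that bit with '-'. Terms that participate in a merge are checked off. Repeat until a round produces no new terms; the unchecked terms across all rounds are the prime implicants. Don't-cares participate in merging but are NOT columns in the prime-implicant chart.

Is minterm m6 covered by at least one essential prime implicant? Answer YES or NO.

NO

[col 0] 00001*, 00011*, 00100*, 00101*, 00110*, 00111*, 01011*, 01100*, 01101*, 01110*, 10001*, 10010*, 10011*, 10101*, 10111*, 11000*, 11001*, 11010*, 11011*, 11101*, 11110*, 11111*
[col 1] -0001*, -0011*, -0101*, -0111*, -1011*, -1101*, -1110, 0-011*, 0-100*, 0-101*, 0-110*, 00-01*, 00-11*, 000-1*, 001-0*, 001-1*, 0010-*, 0011-*, 011-0*, 0110-*, 1-001*, 1-010*, 1-011*, 1-101*, 1-111*, 10-01*, 10-11*, 100-1*, 1001-*, 101-1*, 11-01*, 11-10*, 11-11*, 110-0*, 110-1*, 1100-*, 1101-*, 111-1*, 1111-*
[col 2] --011, --101, -0-01*, -0-11*, -00-1*, -01-1*, 0-1-0, 0-10-, 00--1*, 001--, 1--01*, 1--11*, 1-0-1*, 1-01-, 1-1-1*, 10--1*, 11--1*, 11-1-, 110--
[col 3] -0--1, 1---1
Prime implicants: --011, --101, -0--1, -1110, 0-1-0, 0-10-, 001--, 1---1, 1-01-, 11-1-, 110--
PI chart (minterm → PIs covering it):
  1 | -0--1  (sole → essential)
  3 | --011,-0--1
  4 | 0-1-0,0-10-,001--
  5 | --101,-0--1,0-10-,001--
  6 | 0-1-0,001--
  7 | -0--1,001--
  11 | --011  (sole → essential)
  12 | 0-1-0,0-10-
  13 | --101,0-10-
  17 | -0--1,1---1
  18 | 1-01-  (sole → essential)
  19 | --011,-0--1,1---1,1-01-
  21 | --101,-0--1,1---1
  23 | -0--1,1---1
  25 | 1---1,110--
  26 | 1-01-,11-1-,110--
  27 | --011,1---1,1-01-,11-1-,110--
  29 | --101,1---1
  30 | -1110,11-1-
  31 | 1---1,11-1-
Essential prime implicants: --011, -0--1, 1-01-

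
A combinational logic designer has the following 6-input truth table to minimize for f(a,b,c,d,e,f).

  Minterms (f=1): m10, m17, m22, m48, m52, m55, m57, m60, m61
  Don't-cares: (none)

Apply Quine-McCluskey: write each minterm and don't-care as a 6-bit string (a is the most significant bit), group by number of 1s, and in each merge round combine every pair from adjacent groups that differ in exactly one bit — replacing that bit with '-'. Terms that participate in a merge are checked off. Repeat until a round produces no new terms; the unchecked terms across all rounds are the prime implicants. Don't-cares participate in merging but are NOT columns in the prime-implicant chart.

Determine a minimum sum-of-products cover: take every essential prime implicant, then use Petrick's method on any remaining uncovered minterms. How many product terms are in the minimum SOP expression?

7

size-2^0 implicants → 001010  010001  010110  110000(✓)  110100(✓)  110111  111001(✓)  111100(✓)  111101(✓)
size-2^1 implicants → 11-100  110-00  111-01  11110-
Unchecked terms (primes): 001010, 010001, 010110, 11-100, 110-00, 110111, 111-01, 11110-
Minterm coverage:
  m10 ⊆ 001010 [E]
  m17 ⊆ 010001 [E]
  m22 ⊆ 010110 [E]
  m48 ⊆ 110-00 [E]
  m52 ⊆ 11-100,110-00
  m55 ⊆ 110111 [E]
  m57 ⊆ 111-01 [E]
  m60 ⊆ 11-100,11110-
  m61 ⊆ 111-01,11110-
E = {001010, 010001, 010110, 110-00, 110111, 111-01}
Petrick residual → 11-100
Cover = a'b'cd'ef' + a'bc'd'e'f + a'bc'def' + abde'f' + abc'e'f' + abc'def + abce'f  |cover|=7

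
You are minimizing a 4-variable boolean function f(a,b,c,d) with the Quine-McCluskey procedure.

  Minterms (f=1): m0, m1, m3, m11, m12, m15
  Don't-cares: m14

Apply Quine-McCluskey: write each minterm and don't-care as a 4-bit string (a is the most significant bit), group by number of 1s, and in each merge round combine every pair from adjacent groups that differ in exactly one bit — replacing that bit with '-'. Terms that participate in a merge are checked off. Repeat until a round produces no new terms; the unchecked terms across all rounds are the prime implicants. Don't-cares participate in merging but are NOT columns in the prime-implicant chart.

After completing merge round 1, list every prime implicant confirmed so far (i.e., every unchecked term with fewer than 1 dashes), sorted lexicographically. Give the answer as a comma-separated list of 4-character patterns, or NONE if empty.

NONE

Round 0: 0000✓ 0001✓ 0011✓ 1011✓ 1100✓ 1110✓ 1111✓
Round 1: -011 00-1 000- 1-11 11-0 111-
PIs = {-011, 00-1, 000-, 1-11, 11-0, 111-}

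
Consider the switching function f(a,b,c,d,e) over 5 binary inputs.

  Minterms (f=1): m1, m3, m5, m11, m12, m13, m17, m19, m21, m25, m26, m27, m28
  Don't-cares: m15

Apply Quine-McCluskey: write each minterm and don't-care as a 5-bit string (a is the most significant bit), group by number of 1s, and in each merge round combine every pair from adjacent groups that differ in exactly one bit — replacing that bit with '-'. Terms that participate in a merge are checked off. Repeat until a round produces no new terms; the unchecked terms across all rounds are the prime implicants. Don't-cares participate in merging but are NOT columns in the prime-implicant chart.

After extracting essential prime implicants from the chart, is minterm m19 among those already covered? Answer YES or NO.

YES

Round 0: 00001✓ 00011✓ 00101✓ 01011✓ 01100✓ 01101✓ 01111✓ 10001✓ 10011✓ 10101✓ 11001✓ 11010✓ 11011✓ 11100✓
Round 1: -0001✓ -0011✓ -0101✓ -1011✓ -1100 0-011✓ 0-101 00-01✓ 000-1✓ 01-11 011-1 0110- 1-001✓ 1-011✓ 10-01✓ 100-1✓ 110-1✓ 1101-
Round 2: --011 -0-01 -00-1 1-0-1
PIs = {--011, -0-01, -00-1, -1100, 0-101, 01-11, 011-1, 0110-, 1-0-1, 1101-}
Coverage chart:
  m1: -0-01,-00-1
  m3: --011,-00-1
  m5: -0-01,0-101
  m11: --011,01-11
  m12: -1100,0110-
  m13: 0-101,011-1,0110-
  m17: -0-01,-00-1,1-0-1
  m19: --011,-00-1,1-0-1
  m21: -0-01 ←essential
  m25: 1-0-1 ←essential
  m26: 1101- ←essential
  m27: --011,1-0-1,1101-
  m28: -1100 ←essential
Essential: -0-01, -1100, 1-0-1, 1101-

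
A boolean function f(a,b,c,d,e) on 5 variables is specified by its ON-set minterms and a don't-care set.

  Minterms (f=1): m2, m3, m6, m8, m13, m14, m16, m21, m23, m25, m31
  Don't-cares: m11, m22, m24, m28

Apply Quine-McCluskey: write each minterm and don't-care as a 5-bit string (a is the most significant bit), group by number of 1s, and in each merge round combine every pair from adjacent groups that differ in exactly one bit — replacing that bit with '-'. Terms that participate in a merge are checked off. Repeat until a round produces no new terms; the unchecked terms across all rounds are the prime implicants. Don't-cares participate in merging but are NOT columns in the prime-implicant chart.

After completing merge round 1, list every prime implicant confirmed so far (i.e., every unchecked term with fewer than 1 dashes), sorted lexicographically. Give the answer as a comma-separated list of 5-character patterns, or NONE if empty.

size-2^0 implicants → 00010(✓)  00011(✓)  00110(✓)  01000(✓)  01011(✓)  01101  01110(✓)  10000(✓)  10101(✓)  10110(✓)  10111(✓)  11000(✓)  11001(✓)  11100(✓)  11111(✓)
size-2^1 implicants → -0110  -1000  0-011  0-110  00-10  0001-  1-000  1-111  101-1  1011-  11-00  1100-
Unchecked terms (primes): -0110, -1000, 0-011, 0-110, 00-10, 0001-, 01101, 1-000, 1-111, 101-1, 1011-, 11-00, 1100-

01101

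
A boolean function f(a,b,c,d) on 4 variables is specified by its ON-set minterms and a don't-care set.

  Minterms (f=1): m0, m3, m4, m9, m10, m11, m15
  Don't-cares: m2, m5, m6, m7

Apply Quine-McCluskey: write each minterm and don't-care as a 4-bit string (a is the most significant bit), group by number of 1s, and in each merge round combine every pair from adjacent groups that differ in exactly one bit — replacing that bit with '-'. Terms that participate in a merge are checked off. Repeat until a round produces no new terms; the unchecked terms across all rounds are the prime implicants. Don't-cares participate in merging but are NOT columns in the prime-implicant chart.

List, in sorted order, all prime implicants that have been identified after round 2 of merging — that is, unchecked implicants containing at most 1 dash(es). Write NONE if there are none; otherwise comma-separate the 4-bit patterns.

10-1

[col 0] 0000*, 0010*, 0011*, 0100*, 0101*, 0110*, 0111*, 1001*, 1010*, 1011*, 1111*
[col 1] -010*, -011*, -111*, 0-00*, 0-10*, 0-11*, 00-0*, 001-*, 01-0*, 01-1*, 010-*, 011-*, 1-11*, 10-1, 101-*
[col 2] --11, -01-, 0--0, 0-1-, 01--
Prime implicants: --11, -01-, 0--0, 0-1-, 01--, 10-1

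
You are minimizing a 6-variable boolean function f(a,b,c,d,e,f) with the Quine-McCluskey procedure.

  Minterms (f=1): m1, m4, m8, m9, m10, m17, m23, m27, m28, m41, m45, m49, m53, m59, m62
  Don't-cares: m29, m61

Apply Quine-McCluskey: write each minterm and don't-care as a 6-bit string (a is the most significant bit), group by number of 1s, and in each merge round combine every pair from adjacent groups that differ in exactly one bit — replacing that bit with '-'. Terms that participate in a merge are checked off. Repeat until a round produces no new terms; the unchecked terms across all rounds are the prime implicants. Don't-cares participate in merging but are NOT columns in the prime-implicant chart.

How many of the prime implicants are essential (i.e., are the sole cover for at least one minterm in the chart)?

6

[col 0] 000001*, 000100, 001000*, 001001*, 001010*, 010001*, 010111, 011011*, 011100*, 011101*, 101001*, 101101*, 110001*, 110101*, 111011*, 111101*, 111110
[col 1] -01001, -10001, -11011, -11101, 0-0001, 00-001, 0010-0, 00100-, 01110-, 1-1101, 101-01, 11-101, 110-01
Prime implicants: -01001, -10001, -11011, -11101, 0-0001, 00-001, 000100, 0010-0, 00100-, 010111, 01110-, 1-1101, 101-01, 11-101, 110-01, 111110
PI chart (minterm → PIs covering it):
  1 | 0-0001,00-001
  4 | 000100  (sole → essential)
  8 | 0010-0,00100-
  9 | -01001,00-001,00100-
  10 | 0010-0  (sole → essential)
  17 | -10001,0-0001
  23 | 010111  (sole → essential)
  27 | -11011  (sole → essential)
  28 | 01110-  (sole → essential)
  41 | -01001,101-01
  45 | 1-1101,101-01
  49 | -10001,110-01
  53 | 11-101,110-01
  59 | -11011  (sole → essential)
  62 | 111110  (sole → essential)
Essential prime implicants: -11011, 000100, 0010-0, 010111, 01110-, 111110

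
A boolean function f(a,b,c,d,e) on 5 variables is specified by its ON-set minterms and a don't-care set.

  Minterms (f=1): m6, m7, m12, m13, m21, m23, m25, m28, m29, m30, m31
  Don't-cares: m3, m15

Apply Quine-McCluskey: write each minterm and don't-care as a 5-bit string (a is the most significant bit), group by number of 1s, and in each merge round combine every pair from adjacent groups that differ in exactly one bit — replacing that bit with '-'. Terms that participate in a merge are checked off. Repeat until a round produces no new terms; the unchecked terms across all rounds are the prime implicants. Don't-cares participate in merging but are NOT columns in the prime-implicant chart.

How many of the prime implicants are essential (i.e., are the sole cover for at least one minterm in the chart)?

Round 0: 00011✓ 00110✓ 00111✓ 01100✓ 01101✓ 01111✓ 10101✓ 10111✓ 11001✓ 11100✓ 11101✓ 11110✓ 11111✓
Round 1: -0111✓ -1100✓ -1101✓ -1111✓ 0-111✓ 00-11 0011- 011-1✓ 0110-✓ 1-101✓ 1-111✓ 101-1✓ 11-01 111-0✓ 111-1✓ 1110-✓ 1111-✓
Round 2: --111 -11-1 -110- 1-1-1 111--
PIs = {--111, -11-1, -110-, 00-11, 0011-, 1-1-1, 11-01, 111--}
Coverage chart:
  m6: 0011- ←essential
  m7: --111,00-11,0011-
  m12: -110- ←essential
  m13: -11-1,-110-
  m21: 1-1-1 ←essential
  m23: --111,1-1-1
  m25: 11-01 ←essential
  m28: -110-,111--
  m29: -11-1,-110-,1-1-1,11-01,111--
  m30: 111-- ←essential
  m31: --111,-11-1,1-1-1,111--
Essential: -110-, 0011-, 1-1-1, 11-01, 111--

5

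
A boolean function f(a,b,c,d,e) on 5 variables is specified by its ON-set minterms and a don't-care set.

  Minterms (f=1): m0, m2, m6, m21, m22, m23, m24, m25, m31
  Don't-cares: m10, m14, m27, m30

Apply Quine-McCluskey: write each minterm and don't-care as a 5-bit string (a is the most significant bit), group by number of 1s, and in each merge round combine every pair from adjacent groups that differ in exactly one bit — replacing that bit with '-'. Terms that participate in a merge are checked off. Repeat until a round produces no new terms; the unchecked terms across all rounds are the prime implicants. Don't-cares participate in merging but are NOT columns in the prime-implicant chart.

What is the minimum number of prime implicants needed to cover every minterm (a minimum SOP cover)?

5

[col 0] 00000*, 00010*, 00110*, 01010*, 01110*, 10101*, 10110*, 10111*, 11000*, 11001*, 11011*, 11110*, 11111*
[col 1] -0110*, -1110*, 0-010*, 0-110*, 00-10*, 000-0, 01-10*, 1-110*, 1-111*, 101-1, 1011-*, 11-11, 110-1, 1100-, 1111-*
[col 2] --110, 0--10, 1-11-
Prime implicants: --110, 0--10, 000-0, 1-11-, 101-1, 11-11, 110-1, 1100-
PI chart (minterm → PIs covering it):
  0 | 000-0  (sole → essential)
  2 | 0--10,000-0
  6 | --110,0--10
  21 | 101-1  (sole → essential)
  22 | --110,1-11-
  23 | 1-11-,101-1
  24 | 1100-  (sole → essential)
  25 | 110-1,1100-
  31 | 1-11-,11-11
Essential prime implicants: 000-0, 101-1, 1100-
Petrick residual → --110, 1-11-
Minimum SOP uses 5 PIs: cde' + a'b'c'e' + acd + ab'ce + abc'd'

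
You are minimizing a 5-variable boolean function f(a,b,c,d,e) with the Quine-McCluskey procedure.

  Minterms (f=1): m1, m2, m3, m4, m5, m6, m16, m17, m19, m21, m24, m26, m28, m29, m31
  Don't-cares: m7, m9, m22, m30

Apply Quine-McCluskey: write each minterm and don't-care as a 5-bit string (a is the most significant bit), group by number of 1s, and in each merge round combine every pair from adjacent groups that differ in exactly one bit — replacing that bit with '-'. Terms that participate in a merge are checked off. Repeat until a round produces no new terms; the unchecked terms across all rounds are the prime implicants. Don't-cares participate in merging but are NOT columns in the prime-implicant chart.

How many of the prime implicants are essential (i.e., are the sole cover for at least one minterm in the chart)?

size-2^0 implicants → 00001(✓)  00010(✓)  00011(✓)  00100(✓)  00101(✓)  00110(✓)  00111(✓)  01001(✓)  10000(✓)  10001(✓)  10011(✓)  10101(✓)  10110(✓)  11000(✓)  11010(✓)  11100(✓)  11101(✓)  11110(✓)  11111(✓)
size-2^1 implicants → -0001(✓)  -0011(✓)  -0101(✓)  -0110  0-001  00-01(✓)  00-10(✓)  00-11(✓)  000-1(✓)  0001-(✓)  001-0(✓)  001-1(✓)  0010-(✓)  0011-(✓)  1-000  1-101  1-110  10-01(✓)  100-1(✓)  1000-  11-00(✓)  11-10(✓)  110-0(✓)  111-0(✓)  111-1(✓)  1110-(✓)  1111-(✓)
size-2^2 implicants → -0-01  -00-1  00--1  00-1-  001--  11--0  111--
Unchecked terms (primes): -0-01, -00-1, -0110, 0-001, 00--1, 00-1-, 001--, 1-000, 1-101, 1-110, 1000-, 11--0, 111--
Minterm coverage:
  m1 ⊆ -0-01,-00-1,0-001,00--1
  m2 ⊆ 00-1- [E]
  m3 ⊆ -00-1,00--1,00-1-
  m4 ⊆ 001-- [E]
  m5 ⊆ -0-01,00--1,001--
  m6 ⊆ -0110,00-1-,001--
  m16 ⊆ 1-000,1000-
  m17 ⊆ -0-01,-00-1,1000-
  m19 ⊆ -00-1 [E]
  m21 ⊆ -0-01,1-101
  m24 ⊆ 1-000,11--0
  m26 ⊆ 11--0 [E]
  m28 ⊆ 11--0,111--
  m29 ⊆ 1-101,111--
  m31 ⊆ 111-- [E]
E = {-00-1, 00-1-, 001--, 11--0, 111--}

5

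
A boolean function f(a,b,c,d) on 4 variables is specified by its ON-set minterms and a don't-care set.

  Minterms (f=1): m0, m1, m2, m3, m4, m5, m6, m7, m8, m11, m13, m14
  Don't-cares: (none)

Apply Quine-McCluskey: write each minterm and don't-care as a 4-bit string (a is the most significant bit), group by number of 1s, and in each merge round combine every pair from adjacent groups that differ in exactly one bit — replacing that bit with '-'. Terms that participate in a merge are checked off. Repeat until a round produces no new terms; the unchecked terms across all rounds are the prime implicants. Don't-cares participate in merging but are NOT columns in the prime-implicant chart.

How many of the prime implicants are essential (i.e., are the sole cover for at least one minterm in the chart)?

5

size-2^0 implicants → 0000(✓)  0001(✓)  0010(✓)  0011(✓)  0100(✓)  0101(✓)  0110(✓)  0111(✓)  1000(✓)  1011(✓)  1101(✓)  1110(✓)
size-2^1 implicants → -000  -011  -101  -110  0-00(✓)  0-01(✓)  0-10(✓)  0-11(✓)  00-0(✓)  00-1(✓)  000-(✓)  001-(✓)  01-0(✓)  01-1(✓)  010-(✓)  011-(✓)
size-2^2 implicants → 0--0(✓)  0--1(✓)  0-0-(✓)  0-1-(✓)  00--(✓)  01--(✓)
size-2^3 implicants → 0---
Unchecked terms (primes): -000, -011, -101, -110, 0---
Minterm coverage:
  m0 ⊆ -000,0---
  m1 ⊆ 0--- [E]
  m2 ⊆ 0--- [E]
  m3 ⊆ -011,0---
  m4 ⊆ 0--- [E]
  m5 ⊆ -101,0---
  m6 ⊆ -110,0---
  m7 ⊆ 0--- [E]
  m8 ⊆ -000 [E]
  m11 ⊆ -011 [E]
  m13 ⊆ -101 [E]
  m14 ⊆ -110 [E]
E = {-000, -011, -101, -110, 0---}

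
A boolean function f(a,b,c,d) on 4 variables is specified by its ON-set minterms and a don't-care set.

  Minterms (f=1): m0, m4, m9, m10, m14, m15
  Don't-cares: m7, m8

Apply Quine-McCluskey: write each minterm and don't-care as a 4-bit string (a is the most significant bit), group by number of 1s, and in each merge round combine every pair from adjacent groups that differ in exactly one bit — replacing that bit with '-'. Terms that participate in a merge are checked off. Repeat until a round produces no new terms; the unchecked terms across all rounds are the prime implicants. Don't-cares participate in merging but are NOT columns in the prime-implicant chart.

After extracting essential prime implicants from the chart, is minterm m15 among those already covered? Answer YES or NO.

NO

size-2^0 implicants → 0000(✓)  0100(✓)  0111(✓)  1000(✓)  1001(✓)  1010(✓)  1110(✓)  1111(✓)
size-2^1 implicants → -000  -111  0-00  1-10  10-0  100-  111-
Unchecked terms (primes): -000, -111, 0-00, 1-10, 10-0, 100-, 111-
Minterm coverage:
  m0 ⊆ -000,0-00
  m4 ⊆ 0-00 [E]
  m9 ⊆ 100- [E]
  m10 ⊆ 1-10,10-0
  m14 ⊆ 1-10,111-
  m15 ⊆ -111,111-
E = {0-00, 100-}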